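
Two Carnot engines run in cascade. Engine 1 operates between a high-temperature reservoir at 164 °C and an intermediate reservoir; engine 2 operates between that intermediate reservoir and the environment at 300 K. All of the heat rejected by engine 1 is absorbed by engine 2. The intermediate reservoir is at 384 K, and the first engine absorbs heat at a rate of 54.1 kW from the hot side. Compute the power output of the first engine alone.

Ẇ₁ ≈ 6.578 kW

T_H = 164 °C → 164 + 273.15 = 437.15 K.
First-stage efficiency η₁ = 1 − T_m/T_H = 1 − 384.00/437.15 = 0.1216.
W₁ = η₁·Q_H = 0.1216 × 54.1 = 6.578 kW.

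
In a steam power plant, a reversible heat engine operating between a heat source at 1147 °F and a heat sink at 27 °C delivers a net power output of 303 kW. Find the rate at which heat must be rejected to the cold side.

T_H = 1147 °F → (1147 − 32) × 5/9 = 619.44 °C = 892.59 K.
T_C = 27 °C → 27 + 273.15 = 300.15 K.
For a reversible engine, η = 1 − T_C/T_H = 1 − 300.15/892.59 = 0.6637.
Since Q_C/Q_H = T_C/T_H and Q_H = W/η, Q_C = W·T_C/(T_H − T_C) = 303 × 300.15/592.44 = 154 kW.

Q̇_C ≈ 154 kW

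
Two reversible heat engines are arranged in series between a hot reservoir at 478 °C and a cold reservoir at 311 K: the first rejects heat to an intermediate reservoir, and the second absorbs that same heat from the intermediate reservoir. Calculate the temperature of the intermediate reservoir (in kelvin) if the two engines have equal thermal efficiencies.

T_m ≈ 483 K

T_H = 478 °C → 478 + 273.15 = 751.15 K.
Equal efficiencies require 1 − T_m/T_H = 1 − T_C/T_m, i.e. T_m/T_H = T_C/T_m, so T_m = √(T_H·T_C) = √(751.15 × 311.00) = 483 K.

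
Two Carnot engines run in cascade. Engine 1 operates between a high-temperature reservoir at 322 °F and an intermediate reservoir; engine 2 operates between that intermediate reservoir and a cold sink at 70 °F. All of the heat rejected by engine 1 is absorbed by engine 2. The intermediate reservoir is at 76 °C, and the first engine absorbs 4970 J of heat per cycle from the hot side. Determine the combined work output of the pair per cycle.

W_total ≈ 1600 J

T_H = 322 °F → (322 − 32) × 5/9 = 161.11 °C = 434.26 K.
T_C = 70 °F → (70 − 32) × 5/9 = 21.11 °C = 294.26 K.
Two reversible stages in series are equivalent to a single Carnot engine between T_H and T_C, so η_total = 1 − T_C/T_H = 1 − 294.26/434.26 = 0.3224.
W_total = η_total · Q_H = 0.3224 × 4970 = 1600 J.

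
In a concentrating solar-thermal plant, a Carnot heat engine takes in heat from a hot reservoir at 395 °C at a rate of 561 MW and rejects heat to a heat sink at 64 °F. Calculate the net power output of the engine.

T_H = 395 °C → 395 + 273.15 = 668.15 K.
T_C = 64 °F → (64 − 32) × 5/9 = 17.78 °C = 290.93 K.
The Carnot efficiency is η = 1 − T_C/T_H = 1 − 290.93/668.15 = 0.5646.
W = η·Q_H = 0.5646 × 561 = 317 MW.

Ẇ ≈ 317 MW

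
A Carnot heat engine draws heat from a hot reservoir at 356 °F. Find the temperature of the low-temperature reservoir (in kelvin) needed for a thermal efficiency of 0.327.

T_C ≈ 305 K

T_H = 356 °F → (356 − 32) × 5/9 = 180.00 °C = 453.15 K.
From η = 1 − T_C/T_H, T_C = T_H·(1 − η) = 453.15 × (1 − 0.327) = 305 K.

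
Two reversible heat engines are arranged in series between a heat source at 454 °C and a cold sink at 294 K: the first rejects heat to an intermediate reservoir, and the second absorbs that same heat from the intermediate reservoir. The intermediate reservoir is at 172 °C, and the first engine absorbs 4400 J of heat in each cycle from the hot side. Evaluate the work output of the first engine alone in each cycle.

W₁ ≈ 1706 J

T_H = 454 °C → 454 + 273.15 = 727.15 K.
T_m = 172 °C → 172 + 273.15 = 445.15 K.
First-stage efficiency η₁ = 1 − T_m/T_H = 1 − 445.15/727.15 = 0.3878.
W₁ = η₁·Q_H = 0.3878 × 4400 = 1706 J.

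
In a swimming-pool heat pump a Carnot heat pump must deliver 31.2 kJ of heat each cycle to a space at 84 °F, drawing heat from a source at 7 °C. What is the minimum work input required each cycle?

W_in ≈ 2.261 kJ

T_H = 84 °F → (84 − 32) × 5/9 = 28.89 °C = 302.04 K.
T_C = 7 °C → 7 + 273.15 = 280.15 K.
For a reversible heat pump, COP_HP = T_H/(T_H − T_C) = 302.04/21.89 = 13.7987.
W = Q_H/COP_HP = 31.2/13.7987 = 2.261 kJ.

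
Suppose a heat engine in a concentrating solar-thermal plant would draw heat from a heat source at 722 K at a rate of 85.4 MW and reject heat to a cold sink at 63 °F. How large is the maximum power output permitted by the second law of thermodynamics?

Ẇ_max ≈ 51.05 MW

T_C = 63 °F → (63 − 32) × 5/9 = 17.22 °C = 290.37 K.
By the Carnot theorem, η_max = 1 − T_C/T_H = 1 − 290.37/722.00 = 0.5978.
W_max = η_max · Q_H = 0.5978 × 85.4 = 51.05 MW.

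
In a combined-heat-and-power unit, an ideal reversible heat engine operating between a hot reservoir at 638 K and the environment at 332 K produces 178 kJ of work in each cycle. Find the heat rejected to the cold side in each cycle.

Since the cycle is reversible, η = 1 − T_C/T_H = 1 − 332.00/638.00 = 0.4796.
Since Q_C/Q_H = T_C/T_H and Q_H = W/η, Q_C = W·T_C/(T_H − T_C) = 178 × 332.00/306.00 = 193 kJ.

Q_C ≈ 193 kJ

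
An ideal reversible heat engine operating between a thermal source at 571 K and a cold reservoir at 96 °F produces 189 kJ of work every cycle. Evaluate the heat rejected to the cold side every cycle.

T_C = 96 °F → (96 − 32) × 5/9 = 35.56 °C = 308.71 K.
η_rev = 1 − T_C/T_H = 1 − 308.71/571.00 = 0.4594.
Since Q_C/Q_H = T_C/T_H and Q_H = W/η, Q_C = W·T_C/(T_H − T_C) = 189 × 308.71/262.29 = 222.4 kJ.

Q_C ≈ 222.4 kJ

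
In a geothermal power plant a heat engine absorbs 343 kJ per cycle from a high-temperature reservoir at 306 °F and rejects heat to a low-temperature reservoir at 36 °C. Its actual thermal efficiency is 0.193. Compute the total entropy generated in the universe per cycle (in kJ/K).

T_H = 306 °F → (306 − 32) × 5/9 = 152.22 °C = 425.37 K.
T_C = 36 °C → 36 + 273.15 = 309.15 K.
W = η·Q_H = 0.193 × 343 = 66.20 kJ, so Q_C = Q_H − W = 276.8 kJ.
Reservoir entropy changes: ΔS_H = −Q_H/T_H = −343/425.37 = -0.8064 kJ/K and ΔS_C = +Q_C/T_C = 276.8/309.15 = 0.8954 kJ/K.
ΔS_univ = −Q_H/T_H + Q_C/T_C = 0.0890 kJ/K (> 0, since η = 0.193 < η_Carnot = 0.273).

ΔS_univ ≈ 0.0890 kJ/K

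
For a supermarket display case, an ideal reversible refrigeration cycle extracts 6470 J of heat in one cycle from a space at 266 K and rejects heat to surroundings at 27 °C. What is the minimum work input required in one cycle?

W_in ≈ 830.6 J

T_H = 27 °C → 27 + 273.15 = 300.15 K.
Carnot COP: COP_R = T_C/(T_H − T_C) = 266.00/34.15 = 7.7892.
W = Q_C/COP_R = 6470/7.7892 = 830.6 J.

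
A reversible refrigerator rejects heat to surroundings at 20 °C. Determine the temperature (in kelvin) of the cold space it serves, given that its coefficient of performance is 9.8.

T_C ≈ 266.0 K

T_H = 20 °C → 20 + 273.15 = 293.15 K.
COP_R = T_C/(T_H − T_C) ⇒ T_C = T_H·COP_R/(1 + COP_R) = 293.15 × 9.8/(1 + 9.8) = 266.0 K.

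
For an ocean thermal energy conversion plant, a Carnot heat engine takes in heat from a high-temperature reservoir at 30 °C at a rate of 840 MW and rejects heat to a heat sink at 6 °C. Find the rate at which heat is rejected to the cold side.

Q̇_C ≈ 773 MW

T_H = 30 °C → 30 + 273.15 = 303.15 K.
T_C = 6 °C → 6 + 273.15 = 279.15 K.
The Carnot efficiency is η = 1 − T_C/T_H = 1 − 279.15/303.15 = 0.0792.
For a reversible cycle Q_C/Q_H = T_C/T_H, so Q_C = 840 × 279.15/303.15 = 773 MW.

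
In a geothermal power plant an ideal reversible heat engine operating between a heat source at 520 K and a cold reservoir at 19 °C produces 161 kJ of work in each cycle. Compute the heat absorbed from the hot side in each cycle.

T_C = 19 °C → 19 + 273.15 = 292.15 K.
The Carnot efficiency is η = 1 − T_C/T_H = 1 − 292.15/520.00 = 0.4382.
Q_H = W/η = 161/0.4382 = 367 kJ.

Q_H ≈ 367 kJ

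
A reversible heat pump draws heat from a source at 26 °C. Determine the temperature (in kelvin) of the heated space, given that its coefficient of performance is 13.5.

T_H ≈ 323.1 K

T_C = 26 °C → 26 + 273.15 = 299.15 K.
COP_HP = T_H/(T_H − T_C) ⇒ T_H = T_C·COP_HP/(COP_HP − 1) = 299.15 × 13.5/(13.5 − 1) = 323.1 K.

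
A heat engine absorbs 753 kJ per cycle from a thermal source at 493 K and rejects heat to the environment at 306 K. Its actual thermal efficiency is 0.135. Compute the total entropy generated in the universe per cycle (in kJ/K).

ΔS_univ ≈ 0.601 kJ/K

W = η·Q_H = 0.135 × 753 = 101.7 kJ, so Q_C = Q_H − W = 651.3 kJ.
The hot reservoir loses entropy Q_H/T_H = 753/493.00 = 1.527 kJ/K; the cold reservoir gains Q_C/T_C = 651.3/306.00 = 2.129 kJ/K.
ΔS_univ = −Q_H/T_H + Q_C/T_C = 0.601 kJ/K (> 0, since η = 0.135 < η_Carnot = 0.379).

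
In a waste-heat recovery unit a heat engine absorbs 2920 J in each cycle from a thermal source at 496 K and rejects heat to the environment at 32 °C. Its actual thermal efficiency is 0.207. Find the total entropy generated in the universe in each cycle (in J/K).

ΔS_univ ≈ 1.701 J/K

T_C = 32 °C → 32 + 273.15 = 305.15 K.
W = η·Q_H = 0.207 × 2920 = 604.4 J, so Q_C = Q_H − W = 2316 J.
Reservoir entropy changes: ΔS_H = −Q_H/T_H = −2920/496.00 = -5.887 J/K and ΔS_C = +Q_C/T_C = 2316/305.15 = 7.588 J/K.
ΔS_univ = −Q_H/T_H + Q_C/T_C = 1.701 J/K (> 0, since η = 0.207 < η_Carnot = 0.385).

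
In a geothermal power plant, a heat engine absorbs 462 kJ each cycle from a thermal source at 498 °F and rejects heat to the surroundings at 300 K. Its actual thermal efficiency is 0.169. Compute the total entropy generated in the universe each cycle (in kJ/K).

T_H = 498 °F → (498 − 32) × 5/9 = 258.89 °C = 532.04 K.
W = η·Q_H = 0.169 × 462 = 78.08 kJ, so Q_C = Q_H − W = 383.9 kJ.
Entropy balance on the reservoirs: −Q_H/T_H = -0.8684 kJ/K, +Q_C/T_C = 1.280 kJ/K.
ΔS_univ = −Q_H/T_H + Q_C/T_C = 0.411 kJ/K (> 0, since η = 0.169 < η_Carnot = 0.436).

ΔS_univ ≈ 0.411 kJ/K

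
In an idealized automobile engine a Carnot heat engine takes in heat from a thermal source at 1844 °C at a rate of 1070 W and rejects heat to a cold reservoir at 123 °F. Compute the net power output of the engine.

T_H = 1844 °C → 1844 + 273.15 = 2117.15 K.
T_C = 123 °F → (123 − 32) × 5/9 = 50.56 °C = 323.71 K.
Carnot efficiency: η = 1 − T_C/T_H = 1 − 323.71/2117.15 = 0.8471.
W = η·Q_H = 0.8471 × 1070 = 906 W.

Ẇ ≈ 906 W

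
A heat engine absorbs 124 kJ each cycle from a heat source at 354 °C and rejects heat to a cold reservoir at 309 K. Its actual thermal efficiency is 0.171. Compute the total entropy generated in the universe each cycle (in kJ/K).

ΔS_univ ≈ 0.135 kJ/K

T_H = 354 °C → 354 + 273.15 = 627.15 K.
W = η·Q_H = 0.171 × 124 = 21.20 kJ, so Q_C = Q_H − W = 102.8 kJ.
The hot reservoir loses entropy Q_H/T_H = 124/627.15 = 0.1977 kJ/K; the cold reservoir gains Q_C/T_C = 102.8/309.00 = 0.3327 kJ/K.
ΔS_univ = −Q_H/T_H + Q_C/T_C = 0.135 kJ/K (> 0, since η = 0.171 < η_Carnot = 0.507).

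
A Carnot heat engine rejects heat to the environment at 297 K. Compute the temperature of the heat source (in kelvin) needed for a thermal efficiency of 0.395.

T_H ≈ 491 K

From η = 1 − T_C/T_H, solving for T_H gives T_H = T_C/(1 − η) = 297.00/(1 − 0.395) = 491 K.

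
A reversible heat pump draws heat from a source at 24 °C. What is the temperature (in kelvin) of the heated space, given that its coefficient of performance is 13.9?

T_C = 24 °C → 24 + 273.15 = 297.15 K.
COP_HP = T_H/(T_H − T_C) ⇒ T_H = T_C·COP_HP/(COP_HP − 1) = 297.15 × 13.9/(13.9 − 1) = 320 K.

T_H ≈ 320 K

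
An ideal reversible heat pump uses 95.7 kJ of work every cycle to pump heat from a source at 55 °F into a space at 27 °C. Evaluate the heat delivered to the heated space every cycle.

Q_H ≈ 2020 kJ

T_H = 27 °C → 27 + 273.15 = 300.15 K.
T_C = 55 °F → (55 − 32) × 5/9 = 12.78 °C = 285.93 K.
COP_HP = T_H/(T_H − T_C) = 300.15/14.22 = 21.1043.
Q_H = COP_HP · W = 21.1043 × 95.7 = 2020 kJ.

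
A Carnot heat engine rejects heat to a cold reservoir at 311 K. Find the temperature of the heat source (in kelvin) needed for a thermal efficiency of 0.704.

From η = 1 − T_C/T_H, solving for T_H gives T_H = T_C/(1 − η) = 311.00/(1 − 0.704) = 1050 K.

T_H ≈ 1050 K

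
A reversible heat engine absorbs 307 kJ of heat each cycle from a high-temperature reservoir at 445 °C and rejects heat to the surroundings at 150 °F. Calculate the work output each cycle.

T_H = 445 °C → 445 + 273.15 = 718.15 K.
T_C = 150 °F → (150 − 32) × 5/9 = 65.56 °C = 338.71 K.
η_rev = 1 − T_C/T_H = 1 − 338.71/718.15 = 0.5284.
W = η·Q_H = 0.5284 × 307 = 162 kJ.

W ≈ 162 kJ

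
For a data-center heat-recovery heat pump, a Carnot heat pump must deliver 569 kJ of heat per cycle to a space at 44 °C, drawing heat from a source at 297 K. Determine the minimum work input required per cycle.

T_H = 44 °C → 44 + 273.15 = 317.15 K.
For a reversible heat pump, COP_HP = T_H/(T_H − T_C) = 317.15/20.15 = 15.7395.
W = Q_H/COP_HP = 569/15.7395 = 36.15 kJ.

W_in ≈ 36.15 kJ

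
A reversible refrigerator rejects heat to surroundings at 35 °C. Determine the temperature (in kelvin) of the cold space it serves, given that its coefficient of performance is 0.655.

T_C ≈ 122 K

T_H = 35 °C → 35 + 273.15 = 308.15 K.
COP_R = T_C/(T_H − T_C) ⇒ T_C = T_H·COP_R/(1 + COP_R) = 308.15 × 0.655/(1 + 0.655) = 122 K.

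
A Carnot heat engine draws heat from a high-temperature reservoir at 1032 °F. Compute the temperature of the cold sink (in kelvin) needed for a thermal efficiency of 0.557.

T_H = 1032 °F → (1032 − 32) × 5/9 = 555.56 °C = 828.71 K.
From η = 1 − T_C/T_H, T_C = T_H·(1 − η) = 828.71 × (1 − 0.557) = 367 K.

T_C ≈ 367 K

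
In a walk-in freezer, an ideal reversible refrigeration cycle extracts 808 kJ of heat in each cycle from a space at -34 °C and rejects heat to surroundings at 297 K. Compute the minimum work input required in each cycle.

W_in ≈ 195 kJ

T_C = -34 °C → -34 + 273.15 = 239.15 K.
The reversible coefficient of performance is COP_R = T_C/(T_H − T_C) = 239.15/57.85 = 4.1340.
W = Q_C/COP_R = 808/4.1340 = 195 kJ.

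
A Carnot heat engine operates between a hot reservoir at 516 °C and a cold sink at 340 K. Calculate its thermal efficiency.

η ≈ 0.569

T_H = 516 °C → 516 + 273.15 = 789.15 K.
Since the cycle is reversible, η = 1 − T_C/T_H = 1 − 340.00/789.15 = 0.569.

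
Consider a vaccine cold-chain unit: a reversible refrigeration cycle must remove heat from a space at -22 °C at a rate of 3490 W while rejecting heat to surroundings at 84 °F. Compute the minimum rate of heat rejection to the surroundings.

T_H = 84 °F → (84 − 32) × 5/9 = 28.89 °C = 302.04 K.
T_C = -22 °C → -22 + 273.15 = 251.15 K.
For a reversible cycle Q_H/Q_C = T_H/T_C, so Q_H = Q_C·T_H/T_C = 3490 × 302.04/251.15 = 4200 W.

Q̇_H ≈ 4200 W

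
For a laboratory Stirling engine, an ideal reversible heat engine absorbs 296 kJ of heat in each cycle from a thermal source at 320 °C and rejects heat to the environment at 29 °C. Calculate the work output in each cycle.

T_H = 320 °C → 320 + 273.15 = 593.15 K.
T_C = 29 °C → 29 + 273.15 = 302.15 K.
Carnot efficiency: η = 1 − T_C/T_H = 1 − 302.15/593.15 = 0.4906.
W = η·Q_H = 0.4906 × 296 = 145 kJ.

W ≈ 145 kJ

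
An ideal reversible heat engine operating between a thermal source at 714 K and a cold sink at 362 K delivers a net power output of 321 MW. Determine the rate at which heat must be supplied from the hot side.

η_rev = 1 − T_C/T_H = 1 − 362.00/714.00 = 0.4930.
Q_H = W/η = 321/0.4930 = 651.1 MW.

Q̇_H ≈ 651.1 MW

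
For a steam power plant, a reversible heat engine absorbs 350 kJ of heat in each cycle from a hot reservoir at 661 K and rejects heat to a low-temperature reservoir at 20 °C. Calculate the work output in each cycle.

T_C = 20 °C → 20 + 273.15 = 293.15 K.
Since the cycle is reversible, η = 1 − T_C/T_H = 1 − 293.15/661.00 = 0.5565.
W = η·Q_H = 0.5565 × 350 = 194.8 kJ.

W ≈ 194.8 kJ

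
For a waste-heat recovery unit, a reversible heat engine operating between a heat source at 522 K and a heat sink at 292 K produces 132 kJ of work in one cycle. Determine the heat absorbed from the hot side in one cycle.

Carnot efficiency: η = 1 − T_C/T_H = 1 − 292.00/522.00 = 0.4406.
Q_H = W/η = 132/0.4406 = 300 kJ.

Q_H ≈ 300 kJ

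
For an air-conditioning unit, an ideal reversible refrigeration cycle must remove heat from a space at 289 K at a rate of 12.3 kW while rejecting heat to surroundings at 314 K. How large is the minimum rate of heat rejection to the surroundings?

For a reversible cycle Q_H/Q_C = T_H/T_C, so Q_H = Q_C·T_H/T_C = 12.3 × 314.00/289.00 = 13.4 kW.

Q̇_H ≈ 13.4 kW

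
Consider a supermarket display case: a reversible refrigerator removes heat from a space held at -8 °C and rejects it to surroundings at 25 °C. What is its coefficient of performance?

COP_R ≈ 8.03

T_H = 25 °C → 25 + 273.15 = 298.15 K.
T_C = -8 °C → -8 + 273.15 = 265.15 K.
For a reversible refrigerator, COP_R = T_C/(T_H − T_C) = 265.15/(298.15 − 265.15) = 8.03.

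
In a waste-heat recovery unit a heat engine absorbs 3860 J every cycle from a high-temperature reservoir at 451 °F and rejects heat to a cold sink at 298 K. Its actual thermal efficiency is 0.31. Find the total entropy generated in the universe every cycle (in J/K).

T_H = 451 °F → (451 − 32) × 5/9 = 232.78 °C = 505.93 K.
W = η·Q_H = 0.31 × 3860 = 1197 J, so Q_C = Q_H − W = 2663 J.
Reservoir entropy changes: ΔS_H = −Q_H/T_H = −3860/505.93 = -7.630 J/K and ΔS_C = +Q_C/T_C = 2663/298.00 = 8.938 J/K.
ΔS_univ = −Q_H/T_H + Q_C/T_C = 1.308 J/K (> 0, since η = 0.31 < η_Carnot = 0.411).

ΔS_univ ≈ 1.308 J/K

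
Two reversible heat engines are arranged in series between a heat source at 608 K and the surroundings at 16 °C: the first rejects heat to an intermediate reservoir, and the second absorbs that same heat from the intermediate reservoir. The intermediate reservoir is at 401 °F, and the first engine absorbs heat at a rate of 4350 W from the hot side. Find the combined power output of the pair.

Ẇ_total ≈ 2280 W

T_C = 16 °C → 16 + 273.15 = 289.15 K.
Two reversible stages in series are equivalent to a single Carnot engine between T_H and T_C, so η_total = 1 − T_C/T_H = 1 − 289.15/608.00 = 0.5244.
W_total = η_total · Q_H = 0.5244 × 4350 = 2280 W.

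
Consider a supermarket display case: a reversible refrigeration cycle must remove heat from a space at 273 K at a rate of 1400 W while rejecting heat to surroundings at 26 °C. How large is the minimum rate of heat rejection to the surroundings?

Q̇_H ≈ 1534 W

T_H = 26 °C → 26 + 273.15 = 299.15 K.
For a reversible cycle Q_H/Q_C = T_H/T_C, so Q_H = Q_C·T_H/T_C = 1400 × 299.15/273.00 = 1534 W.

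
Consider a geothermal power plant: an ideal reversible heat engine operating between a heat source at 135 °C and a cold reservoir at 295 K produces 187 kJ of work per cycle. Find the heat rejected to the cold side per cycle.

T_H = 135 °C → 135 + 273.15 = 408.15 K.
Since the cycle is reversible, η = 1 − T_C/T_H = 1 − 295.00/408.15 = 0.2772.
Since Q_C/Q_H = T_C/T_H and Q_H = W/η, Q_C = W·T_C/(T_H − T_C) = 187 × 295.00/113.15 = 488 kJ.

Q_C ≈ 488 kJ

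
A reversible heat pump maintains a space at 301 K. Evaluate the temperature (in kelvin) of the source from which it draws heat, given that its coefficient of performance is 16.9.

T_C ≈ 283.2 K

COP_HP = T_H/(T_H − T_C) ⇒ T_C = T_H·(COP_HP − 1)/COP_HP = 301.00 × (16.9 − 1)/16.9 = 283.2 K.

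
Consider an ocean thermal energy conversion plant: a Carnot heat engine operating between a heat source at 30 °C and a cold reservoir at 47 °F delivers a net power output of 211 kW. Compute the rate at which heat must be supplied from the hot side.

T_H = 30 °C → 30 + 273.15 = 303.15 K.
T_C = 47 °F → (47 − 32) × 5/9 = 8.33 °C = 281.48 K.
Since the cycle is reversible, η = 1 − T_C/T_H = 1 − 281.48/303.15 = 0.0715.
Q_H = W/η = 211/0.0715 = 2950 kW.

Q̇_H ≈ 2950 kW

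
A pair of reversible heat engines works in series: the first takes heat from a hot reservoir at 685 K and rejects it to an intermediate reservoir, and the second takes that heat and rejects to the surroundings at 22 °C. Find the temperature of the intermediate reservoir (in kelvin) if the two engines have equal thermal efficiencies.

T_m ≈ 450 K

T_C = 22 °C → 22 + 273.15 = 295.15 K.
Equal efficiencies require 1 − T_m/T_H = 1 − T_C/T_m, i.e. T_m/T_H = T_C/T_m, so T_m = √(T_H·T_C) = √(685.00 × 295.15) = 450 K.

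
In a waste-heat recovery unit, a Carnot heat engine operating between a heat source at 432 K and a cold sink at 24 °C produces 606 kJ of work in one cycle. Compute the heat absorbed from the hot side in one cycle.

T_C = 24 °C → 24 + 273.15 = 297.15 K.
Carnot efficiency: η = 1 − T_C/T_H = 1 − 297.15/432.00 = 0.3122.
Q_H = W/η = 606/0.3122 = 1940 kJ.

Q_H ≈ 1940 kJ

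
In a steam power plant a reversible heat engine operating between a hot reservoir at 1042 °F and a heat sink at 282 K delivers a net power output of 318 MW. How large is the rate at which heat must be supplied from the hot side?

T_H = 1042 °F → (1042 − 32) × 5/9 = 561.11 °C = 834.26 K.
The Carnot efficiency is η = 1 − T_C/T_H = 1 − 282.00/834.26 = 0.6620.
Q_H = W/η = 318/0.6620 = 480 MW.

Q̇_H ≈ 480 MW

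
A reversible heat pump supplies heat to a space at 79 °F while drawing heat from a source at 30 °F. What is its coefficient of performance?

COP_HP ≈ 11.0

T_H = 79 °F → (79 − 32) × 5/9 = 26.11 °C = 299.26 K.
T_C = 30 °F → (30 − 32) × 5/9 = -1.11 °C = 272.04 K.
COP_HP = T_H/(T_H − T_C) = 299.26/(299.26 − 272.04) = 11.0.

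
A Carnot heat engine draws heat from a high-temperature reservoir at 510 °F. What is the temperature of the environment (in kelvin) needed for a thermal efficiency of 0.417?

T_H = 510 °F → (510 − 32) × 5/9 = 265.56 °C = 538.71 K.
From η = 1 − T_C/T_H, T_C = T_H·(1 − η) = 538.71 × (1 − 0.417) = 314.1 K.

T_C ≈ 314.1 K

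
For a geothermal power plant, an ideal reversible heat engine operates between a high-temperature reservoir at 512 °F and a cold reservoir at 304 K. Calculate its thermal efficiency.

T_H = 512 °F → (512 − 32) × 5/9 = 266.67 °C = 539.82 K.
η_rev = 1 − T_C/T_H = 1 − 304.00/539.82 = 0.437.

η ≈ 0.437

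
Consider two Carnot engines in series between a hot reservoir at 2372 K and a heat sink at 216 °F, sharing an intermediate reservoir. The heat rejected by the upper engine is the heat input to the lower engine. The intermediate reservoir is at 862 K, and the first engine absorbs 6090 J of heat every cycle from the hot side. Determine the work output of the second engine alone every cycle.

T_C = 216 °F → (216 − 32) × 5/9 = 102.22 °C = 375.37 K.
Heat entering the second stage: Q_m = Q_H·(T_m/T_H) = 6090 × 862.00/2372.00 = 2210 J.
Second-stage efficiency η₂ = 1 − T_C/T_m = 1 − 375.37/862.00 = 0.5645, so W₂ = η₂·Q_m = 1250 J.

W₂ ≈ 1250 J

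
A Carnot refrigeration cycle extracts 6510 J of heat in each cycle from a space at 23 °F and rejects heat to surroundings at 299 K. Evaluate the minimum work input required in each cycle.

W_in ≈ 749 J

T_C = 23 °F → (23 − 32) × 5/9 = -5.00 °C = 268.15 K.
COP_R = T_C/(T_H − T_C) = 268.15/30.85 = 8.6921.
W = Q_C/COP_R = 6510/8.6921 = 749 J.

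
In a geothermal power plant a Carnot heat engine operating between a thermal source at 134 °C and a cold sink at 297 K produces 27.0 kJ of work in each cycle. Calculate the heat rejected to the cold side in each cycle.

Q_C ≈ 72.8 kJ

T_H = 134 °C → 134 + 273.15 = 407.15 K.
For a reversible engine, η = 1 − T_C/T_H = 1 − 297.00/407.15 = 0.2705.
Since Q_C/Q_H = T_C/T_H and Q_H = W/η, Q_C = W·T_C/(T_H − T_C) = 27.0 × 297.00/110.15 = 72.8 kJ.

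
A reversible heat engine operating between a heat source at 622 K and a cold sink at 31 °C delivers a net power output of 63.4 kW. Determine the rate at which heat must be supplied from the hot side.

T_C = 31 °C → 31 + 273.15 = 304.15 K.
Carnot efficiency: η = 1 − T_C/T_H = 1 − 304.15/622.00 = 0.5110.
Q_H = W/η = 63.4/0.5110 = 124.1 kW.

Q̇_H ≈ 124.1 kW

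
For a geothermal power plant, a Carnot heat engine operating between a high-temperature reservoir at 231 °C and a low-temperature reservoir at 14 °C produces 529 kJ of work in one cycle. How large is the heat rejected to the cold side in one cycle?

T_H = 231 °C → 231 + 273.15 = 504.15 K.
T_C = 14 °C → 14 + 273.15 = 287.15 K.
For a reversible engine, η = 1 − T_C/T_H = 1 − 287.15/504.15 = 0.4304.
Since Q_C/Q_H = T_C/T_H and Q_H = W/η, Q_C = W·T_C/(T_H − T_C) = 529 × 287.15/217.00 = 700 kJ.

Q_C ≈ 700 kJ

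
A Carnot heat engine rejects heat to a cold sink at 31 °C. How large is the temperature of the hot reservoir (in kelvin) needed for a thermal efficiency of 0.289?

T_C = 31 °C → 31 + 273.15 = 304.15 K.
From η = 1 − T_C/T_H, solving for T_H gives T_H = T_C/(1 − η) = 304.15/(1 − 0.289) = 428 K.

T_H ≈ 428 K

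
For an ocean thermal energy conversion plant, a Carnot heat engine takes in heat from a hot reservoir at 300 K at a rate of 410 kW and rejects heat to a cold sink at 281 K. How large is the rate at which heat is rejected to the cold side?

Q̇_C ≈ 384 kW

Since the cycle is reversible, η = 1 − T_C/T_H = 1 − 281.00/300.00 = 0.0633.
For a reversible cycle Q_C/Q_H = T_C/T_H, so Q_C = 410 × 281.00/300.00 = 384 kW.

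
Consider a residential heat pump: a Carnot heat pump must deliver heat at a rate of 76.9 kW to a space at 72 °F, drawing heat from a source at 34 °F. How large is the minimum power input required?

T_H = 72 °F → (72 − 32) × 5/9 = 22.22 °C = 295.37 K.
T_C = 34 °F → (34 − 32) × 5/9 = 1.11 °C = 274.26 K.
Reversible heating COP: COP_HP = T_H/(T_H − T_C) = 295.37/21.11 = 13.9913.
W = Q_H/COP_HP = 76.9/13.9913 = 5.50 kW.

Ẇ_in ≈ 5.50 kW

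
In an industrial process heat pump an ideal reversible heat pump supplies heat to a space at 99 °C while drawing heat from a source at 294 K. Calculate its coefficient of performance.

T_H = 99 °C → 99 + 273.15 = 372.15 K.
Reversible heating COP: COP_HP = T_H/(T_H − T_C) = 372.15/(372.15 − 294.00) = 4.76.

COP_HP ≈ 4.76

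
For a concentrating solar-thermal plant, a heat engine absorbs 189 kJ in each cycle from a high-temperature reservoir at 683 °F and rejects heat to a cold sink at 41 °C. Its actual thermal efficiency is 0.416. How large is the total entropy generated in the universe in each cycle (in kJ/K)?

ΔS_univ ≈ 0.0536 kJ/K

T_H = 683 °F → (683 − 32) × 5/9 = 361.67 °C = 634.82 K.
T_C = 41 °C → 41 + 273.15 = 314.15 K.
W = η·Q_H = 0.416 × 189 = 78.62 kJ, so Q_C = Q_H − W = 110.4 kJ.
Entropy balance on the reservoirs: −Q_H/T_H = -0.2977 kJ/K, +Q_C/T_C = 0.3513 kJ/K.
ΔS_univ = −Q_H/T_H + Q_C/T_C = 0.0536 kJ/K (> 0, since η = 0.416 < η_Carnot = 0.505).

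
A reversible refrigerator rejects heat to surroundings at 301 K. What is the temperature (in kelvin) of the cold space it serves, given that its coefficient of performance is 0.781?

T_C ≈ 132.0 K

COP_R = T_C/(T_H − T_C) ⇒ T_C = T_H·COP_R/(1 + COP_R) = 301.00 × 0.781/(1 + 0.781) = 132.0 K.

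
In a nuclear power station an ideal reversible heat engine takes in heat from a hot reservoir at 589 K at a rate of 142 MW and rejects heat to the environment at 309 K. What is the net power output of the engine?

The Carnot efficiency is η = 1 − T_C/T_H = 1 − 309.00/589.00 = 0.4754.
W = η·Q_H = 0.4754 × 142 = 67.5 MW.

Ẇ ≈ 67.5 MW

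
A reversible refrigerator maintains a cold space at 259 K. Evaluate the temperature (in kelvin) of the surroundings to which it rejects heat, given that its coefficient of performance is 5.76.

T_H ≈ 304 K

COP_R = T_C/(T_H − T_C) ⇒ T_H = T_C·(1 + 1/COP_R) = 259.00 × (1 + 1/5.76) = 304 K.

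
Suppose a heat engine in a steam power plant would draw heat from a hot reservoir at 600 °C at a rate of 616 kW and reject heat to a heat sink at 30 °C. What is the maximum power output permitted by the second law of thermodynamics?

T_H = 600 °C → 600 + 273.15 = 873.15 K.
T_C = 30 °C → 30 + 273.15 = 303.15 K.
No engine can exceed the Carnot limit: η_max = 1 − T_C/T_H = 1 − 303.15/873.15 = 0.6528.
W_max = η_max · Q_H = 0.6528 × 616 = 402 kW.

Ẇ_max ≈ 402 kW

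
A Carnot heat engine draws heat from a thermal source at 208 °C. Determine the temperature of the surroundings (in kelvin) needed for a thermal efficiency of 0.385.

T_C ≈ 296 K

T_H = 208 °C → 208 + 273.15 = 481.15 K.
From η = 1 − T_C/T_H, T_C = T_H·(1 − η) = 481.15 × (1 − 0.385) = 296 K.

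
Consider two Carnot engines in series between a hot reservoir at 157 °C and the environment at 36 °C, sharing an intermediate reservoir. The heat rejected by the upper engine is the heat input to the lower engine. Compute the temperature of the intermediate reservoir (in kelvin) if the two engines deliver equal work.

T_m ≈ 370 K

T_H = 157 °C → 157 + 273.15 = 430.15 K.
T_C = 36 °C → 36 + 273.15 = 309.15 K.
For reversible stages Q_m = Q_H·(T_m/T_H). Setting W₁ = Q_H(1 − T_m/T_H) equal to W₂ = Q_m(1 − T_C/T_m) = Q_H·(T_m − T_C)/T_H gives T_H − T_m = T_m − T_C, so T_m = (T_H + T_C)/2 = (430.15 + 309.15)/2 = 370 K.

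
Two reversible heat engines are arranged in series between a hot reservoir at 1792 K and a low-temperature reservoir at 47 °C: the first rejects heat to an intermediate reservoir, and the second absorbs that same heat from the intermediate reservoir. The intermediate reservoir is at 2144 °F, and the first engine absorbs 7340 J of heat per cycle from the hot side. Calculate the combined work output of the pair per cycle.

W_total ≈ 6030 J

T_C = 47 °C → 47 + 273.15 = 320.15 K.
Two reversible stages in series are equivalent to a single Carnot engine between T_H and T_C, so η_total = 1 − T_C/T_H = 1 − 320.15/1792.00 = 0.8213.
W_total = η_total · Q_H = 0.8213 × 7340 = 6030 J.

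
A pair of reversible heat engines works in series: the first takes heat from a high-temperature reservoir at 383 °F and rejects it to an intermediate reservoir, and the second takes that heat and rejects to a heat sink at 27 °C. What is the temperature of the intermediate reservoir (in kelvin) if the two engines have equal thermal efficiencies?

T_H = 383 °F → (383 − 32) × 5/9 = 195.00 °C = 468.15 K.
T_C = 27 °C → 27 + 273.15 = 300.15 K.
Equal efficiencies require 1 − T_m/T_H = 1 − T_C/T_m, i.e. T_m/T_H = T_C/T_m, so T_m = √(T_H·T_C) = √(468.15 × 300.15) = 374.9 K.

T_m ≈ 374.9 K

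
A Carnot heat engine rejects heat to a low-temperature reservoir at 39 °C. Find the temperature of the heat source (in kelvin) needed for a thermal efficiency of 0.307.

T_C = 39 °C → 39 + 273.15 = 312.15 K.
From η = 1 − T_C/T_H, solving for T_H gives T_H = T_C/(1 − η) = 312.15/(1 − 0.307) = 450 K.

T_H ≈ 450 K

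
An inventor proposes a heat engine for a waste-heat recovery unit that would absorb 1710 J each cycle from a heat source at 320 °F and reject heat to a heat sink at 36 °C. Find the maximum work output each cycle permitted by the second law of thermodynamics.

T_H = 320 °F → (320 − 32) × 5/9 = 160.00 °C = 433.15 K.
T_C = 36 °C → 36 + 273.15 = 309.15 K.
The second-law ceiling is the Carnot efficiency, η_max = 1 − T_C/T_H = 1 − 309.15/433.15 = 0.2863.
W_max = η_max · Q_H = 0.2863 × 1710 = 490 J.

W_max ≈ 490 J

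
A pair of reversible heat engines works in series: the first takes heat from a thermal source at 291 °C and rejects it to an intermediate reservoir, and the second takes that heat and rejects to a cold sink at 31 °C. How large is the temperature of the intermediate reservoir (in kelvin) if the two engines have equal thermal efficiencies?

T_H = 291 °C → 291 + 273.15 = 564.15 K.
T_C = 31 °C → 31 + 273.15 = 304.15 K.
Equal efficiencies require 1 − T_m/T_H = 1 − T_C/T_m, i.e. T_m/T_H = T_C/T_m, so T_m = √(T_H·T_C) = √(564.15 × 304.15) = 414.2 K.

T_m ≈ 414.2 K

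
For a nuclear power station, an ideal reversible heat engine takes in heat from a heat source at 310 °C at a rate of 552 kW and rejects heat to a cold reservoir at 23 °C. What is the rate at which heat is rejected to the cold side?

Q̇_C ≈ 280 kW

T_H = 310 °C → 310 + 273.15 = 583.15 K.
T_C = 23 °C → 23 + 273.15 = 296.15 K.
The Carnot efficiency is η = 1 − T_C/T_H = 1 − 296.15/583.15 = 0.4922.
For a reversible cycle Q_C/Q_H = T_C/T_H, so Q_C = 552 × 296.15/583.15 = 280 kW.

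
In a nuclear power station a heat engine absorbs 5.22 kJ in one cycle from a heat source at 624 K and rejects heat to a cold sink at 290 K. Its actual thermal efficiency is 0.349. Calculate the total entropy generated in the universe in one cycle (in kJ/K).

W = η·Q_H = 0.349 × 5.22 = 1.822 kJ, so Q_C = Q_H − W = 3.398 kJ.
Reservoir entropy changes: ΔS_H = −Q_H/T_H = −5.22/624.00 = -0.008365 kJ/K and ΔS_C = +Q_C/T_C = 3.398/290.00 = 0.01172 kJ/K.
ΔS_univ = −Q_H/T_H + Q_C/T_C = 0.003353 kJ/K (> 0, since η = 0.349 < η_Carnot = 0.535).

ΔS_univ ≈ 0.003353 kJ/K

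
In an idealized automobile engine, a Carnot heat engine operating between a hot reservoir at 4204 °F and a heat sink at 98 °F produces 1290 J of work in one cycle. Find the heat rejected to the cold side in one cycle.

T_H = 4204 °F → (4204 − 32) × 5/9 = 2317.78 °C = 2590.93 K.
T_C = 98 °F → (98 − 32) × 5/9 = 36.67 °C = 309.82 K.
η_rev = 1 − T_C/T_H = 1 − 309.82/2590.93 = 0.8804.
Since Q_C/Q_H = T_C/T_H and Q_H = W/η, Q_C = W·T_C/(T_H − T_C) = 1290 × 309.82/2281.11 = 175 J.

Q_C ≈ 175 J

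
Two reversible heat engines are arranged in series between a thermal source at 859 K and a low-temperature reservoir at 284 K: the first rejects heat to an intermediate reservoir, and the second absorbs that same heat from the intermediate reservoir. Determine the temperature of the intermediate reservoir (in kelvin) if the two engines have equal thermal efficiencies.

T_m ≈ 494 K

Equal efficiencies require 1 − T_m/T_H = 1 − T_C/T_m, i.e. T_m/T_H = T_C/T_m, so T_m = √(T_H·T_C) = √(859.00 × 284.00) = 494 K.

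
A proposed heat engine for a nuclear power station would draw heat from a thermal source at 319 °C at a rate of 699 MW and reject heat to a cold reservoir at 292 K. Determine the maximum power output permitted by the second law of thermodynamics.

Ẇ_max ≈ 354 MW

T_H = 319 °C → 319 + 273.15 = 592.15 K.
No engine can exceed the Carnot limit: η_max = 1 − T_C/T_H = 1 − 292.00/592.15 = 0.5069.
W_max = η_max · Q_H = 0.5069 × 699 = 354 MW.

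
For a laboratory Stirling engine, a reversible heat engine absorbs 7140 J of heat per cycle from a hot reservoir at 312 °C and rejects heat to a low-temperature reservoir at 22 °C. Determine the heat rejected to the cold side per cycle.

T_H = 312 °C → 312 + 273.15 = 585.15 K.
T_C = 22 °C → 22 + 273.15 = 295.15 K.
Since the cycle is reversible, η = 1 − T_C/T_H = 1 − 295.15/585.15 = 0.4956.
For a reversible cycle Q_C/Q_H = T_C/T_H, so Q_C = 7140 × 295.15/585.15 = 3600 J.

Q_C ≈ 3600 J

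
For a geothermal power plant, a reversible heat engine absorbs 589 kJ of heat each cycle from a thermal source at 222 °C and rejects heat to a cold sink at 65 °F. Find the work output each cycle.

T_H = 222 °C → 222 + 273.15 = 495.15 K.
T_C = 65 °F → (65 − 32) × 5/9 = 18.33 °C = 291.48 K.
The Carnot efficiency is η = 1 − T_C/T_H = 1 − 291.48/495.15 = 0.4113.
W = η·Q_H = 0.4113 × 589 = 242 kJ.

W ≈ 242 kJ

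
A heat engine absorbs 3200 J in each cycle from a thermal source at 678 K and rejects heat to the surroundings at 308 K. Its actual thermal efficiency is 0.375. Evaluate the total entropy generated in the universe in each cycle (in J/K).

W = η·Q_H = 0.375 × 3200 = 1200 J, so Q_C = Q_H − W = 2000 J.
Reservoir entropy changes: ΔS_H = −Q_H/T_H = −3200/678.00 = -4.720 J/K and ΔS_C = +Q_C/T_C = 2000/308.00 = 6.494 J/K.
ΔS_univ = −Q_H/T_H + Q_C/T_C = 1.774 J/K (> 0, since η = 0.375 < η_Carnot = 0.546).

ΔS_univ ≈ 1.774 J/K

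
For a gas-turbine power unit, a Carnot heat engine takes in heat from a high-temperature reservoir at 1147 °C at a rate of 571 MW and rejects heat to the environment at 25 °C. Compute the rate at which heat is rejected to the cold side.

Q̇_C ≈ 120 MW

T_H = 1147 °C → 1147 + 273.15 = 1420.15 K.
T_C = 25 °C → 25 + 273.15 = 298.15 K.
For a reversible engine, η = 1 − T_C/T_H = 1 − 298.15/1420.15 = 0.7901.
For a reversible cycle Q_C/Q_H = T_C/T_H, so Q_C = 571 × 298.15/1420.15 = 120 MW.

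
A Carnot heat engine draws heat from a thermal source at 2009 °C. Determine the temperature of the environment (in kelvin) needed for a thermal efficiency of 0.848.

T_H = 2009 °C → 2009 + 273.15 = 2282.15 K.
From η = 1 − T_C/T_H, T_C = T_H·(1 − η) = 2282.15 × (1 − 0.848) = 347 K.

T_C ≈ 347 K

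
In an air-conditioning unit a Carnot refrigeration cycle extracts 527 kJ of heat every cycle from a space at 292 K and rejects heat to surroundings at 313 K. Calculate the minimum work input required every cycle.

For a reversible refrigerator, COP_R = T_C/(T_H − T_C) = 292.00/21.00 = 13.9048.
W = Q_C/COP_R = 527/13.9048 = 37.9 kJ.

W_in ≈ 37.9 kJ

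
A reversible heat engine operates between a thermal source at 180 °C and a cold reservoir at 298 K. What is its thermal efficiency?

T_H = 180 °C → 180 + 273.15 = 453.15 K.
η_rev = 1 − T_C/T_H = 1 − 298.00/453.15 = 0.342.

η ≈ 0.342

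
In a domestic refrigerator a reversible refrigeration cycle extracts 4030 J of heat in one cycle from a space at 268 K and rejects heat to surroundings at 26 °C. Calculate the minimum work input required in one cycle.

W_in ≈ 468 J

T_H = 26 °C → 26 + 273.15 = 299.15 K.
COP_R = T_C/(T_H − T_C) = 268.00/31.15 = 8.6035.
W = Q_C/COP_R = 4030/8.6035 = 468 J.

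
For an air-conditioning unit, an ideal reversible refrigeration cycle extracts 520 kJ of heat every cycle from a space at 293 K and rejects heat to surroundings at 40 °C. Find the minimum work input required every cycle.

W_in ≈ 35.8 kJ

T_H = 40 °C → 40 + 273.15 = 313.15 K.
COP_R = T_C/(T_H − T_C) = 293.00/20.15 = 14.5409.
W = Q_C/COP_R = 520/14.5409 = 35.8 kJ.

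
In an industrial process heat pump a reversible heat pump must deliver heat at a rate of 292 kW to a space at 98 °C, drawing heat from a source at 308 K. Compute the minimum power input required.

T_H = 98 °C → 98 + 273.15 = 371.15 K.
The Carnot heat-pump COP is COP_HP = T_H/(T_H − T_C) = 371.15/63.15 = 5.8773.
W = Q_H/COP_HP = 292/5.8773 = 49.7 kW.

Ẇ_in ≈ 49.7 kW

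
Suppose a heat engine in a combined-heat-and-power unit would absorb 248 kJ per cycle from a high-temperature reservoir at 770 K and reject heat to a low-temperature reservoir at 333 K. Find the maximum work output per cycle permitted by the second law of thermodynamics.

W_max ≈ 141 kJ

The second-law ceiling is the Carnot efficiency, η_max = 1 − T_C/T_H = 1 − 333.00/770.00 = 0.5675.
W_max = η_max · Q_H = 0.5675 × 248 = 141 kJ.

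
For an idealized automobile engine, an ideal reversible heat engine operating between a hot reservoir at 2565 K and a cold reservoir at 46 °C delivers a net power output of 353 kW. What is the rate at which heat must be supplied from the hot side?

Q̇_H ≈ 403 kW

T_C = 46 °C → 46 + 273.15 = 319.15 K.
The Carnot efficiency is η = 1 − T_C/T_H = 1 − 319.15/2565.00 = 0.8756.
Q_H = W/η = 353/0.8756 = 403 kW.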